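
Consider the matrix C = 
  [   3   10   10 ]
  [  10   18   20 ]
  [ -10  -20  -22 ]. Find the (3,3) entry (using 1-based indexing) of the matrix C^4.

-244

Characteristic polynomial: s^3 + s^2 - 8s - 12 = (s - 3)(s + 2)^2, so the eigenvalues are -2, -2, 3.
s=3: eigenvector (1, 2, -2).
s=-2: eigenvector (-2, -3, 4).
s=-2: eigenvector (0, -1, 1).
P = [[1, -2, 0], [2, -3, -1], [-2, 4, 1]], D = diag(3, -2, -2), P⁻¹ = [[1, 2, 2], [0, 1, 1], [2, 0, 1]].
C⁴ = P·diag(81, 16, 16)·P⁻¹ = [[81, 130, 130], [130, 276, 260], [-130, -260, -244]].
The requested entry is -244.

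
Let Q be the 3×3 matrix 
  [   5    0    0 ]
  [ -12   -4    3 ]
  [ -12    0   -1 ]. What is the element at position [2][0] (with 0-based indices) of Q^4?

-1248

Characteristic polynomial: λ^3 - 21λ - 20 = (λ - 5)(λ + 1)(λ + 4), so the eigenvalues are -4, -1, 5.
λ=5: eigenvector (1, -2, -2).
λ=-4: eigenvector (0, 1, 0).
λ=-1: eigenvector (0, 1, 1).
P = [[1, 0, 0], [-2, 1, 1], [-2, 0, 1]], D = diag(5, -4, -1), P⁻¹ = [[1, 0, 0], [0, 1, -1], [2, 0, 1]].
Q⁴ = P·diag(625, 256, 1)·P⁻¹ = [[625, 0, 0], [-1248, 256, -255], [-1248, 0, 1]].
The requested entry is -1248.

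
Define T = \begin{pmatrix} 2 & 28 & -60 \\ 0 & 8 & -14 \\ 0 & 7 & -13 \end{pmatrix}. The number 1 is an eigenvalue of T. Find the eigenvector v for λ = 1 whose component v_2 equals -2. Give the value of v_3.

T − 1I = [[1, 28, -60], [0, 7, -14], [0, 7, -14]].
Solving (T − 1I)v = 0 gives the eigenspace spanned by (-4, -2, -1).
With v_2 = -2, v = (-4, -2, -1), so v_3 = -1.

-1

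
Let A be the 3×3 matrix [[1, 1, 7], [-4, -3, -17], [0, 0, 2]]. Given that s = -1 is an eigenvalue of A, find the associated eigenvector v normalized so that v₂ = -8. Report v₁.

4

A + 1I = [[2, 1, 7], [-4, -2, -17], [0, 0, 3]].
Solving (A + 1I)v = 0 gives the eigenspace spanned by (4, -8, 0).
With v₂ = -8, v = (4, -8, 0), so v₁ = 4.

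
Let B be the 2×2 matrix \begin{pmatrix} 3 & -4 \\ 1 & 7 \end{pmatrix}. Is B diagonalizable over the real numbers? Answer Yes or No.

Characteristic polynomial: p(s) = s^2 - 10s + 25 = (s - 5)^2.
s = 5 has algebraic multiplicity 2; rank(B − 5I) = 1, so geometric multiplicity = 1.
Geometric multiplicity < algebraic multiplicity, so B is not diagonalizable.

No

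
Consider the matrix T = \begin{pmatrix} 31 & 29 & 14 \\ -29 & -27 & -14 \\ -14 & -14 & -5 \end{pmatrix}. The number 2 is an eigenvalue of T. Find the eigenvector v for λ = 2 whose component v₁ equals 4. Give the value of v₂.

-4

T − 2I = [[29, 29, 14], [-29, -29, -14], [-14, -14, -7]].
Solving (T − 2I)v = 0 gives the eigenspace spanned by (4, -4, 0).
With v₁ = 4, v = (4, -4, 0), so v₂ = -4.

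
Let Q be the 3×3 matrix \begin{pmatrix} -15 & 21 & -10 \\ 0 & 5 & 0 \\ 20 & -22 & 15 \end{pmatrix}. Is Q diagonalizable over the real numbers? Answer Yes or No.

Characteristic polynomial: p(t) = t^3 - 5t^2 - 25t + 125 = (t - 5)^2(t + 5).
t = 5 has algebraic multiplicity 2; rank(Q − 5I) = 2, so geometric multiplicity = 1.
Geometric multiplicity < algebraic multiplicity, so Q is not diagonalizable.

No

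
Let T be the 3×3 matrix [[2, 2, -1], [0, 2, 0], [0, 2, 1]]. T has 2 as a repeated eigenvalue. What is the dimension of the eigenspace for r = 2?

2

T − 2I = [[0, 2, -1], [0, 0, 0], [0, 2, -1]].
This matrix has rank 1, so its null space has dimension 3 − 1 = 2.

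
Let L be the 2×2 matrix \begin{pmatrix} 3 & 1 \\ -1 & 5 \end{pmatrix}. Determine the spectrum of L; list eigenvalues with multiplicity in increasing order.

Characteristic polynomial: p(r) = r^2 - 8r + 16 = (r - 4)^2.
Roots (with multiplicity): 4, 4.

4, 4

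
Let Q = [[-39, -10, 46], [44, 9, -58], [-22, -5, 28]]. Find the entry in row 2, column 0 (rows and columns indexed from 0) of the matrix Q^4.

1342

Characteristic polynomial: λ^3 + 2λ^2 - 29λ - 30 = (λ - 5)(λ + 1)(λ + 6), so the eigenvalues are -6, -1, 5.
λ=-1: eigenvector (-2, 3, -1).
λ=5: eigenvector (-3, 4, -2).
λ=-6: eigenvector (2, -2, 1).
P = [[-2, -3, 2], [3, 4, -2], [-1, -2, 1]], D = diag(-1, 5, -6), P⁻¹ = [[0, 1, 2], [1, 0, -2], [2, 1, -1]].
Q⁴ = P·diag(1, 625, 1296)·P⁻¹ = [[3309, 2590, 1154], [-2684, -2589, -2402], [1342, 1295, 1202]].
The requested entry is 1342.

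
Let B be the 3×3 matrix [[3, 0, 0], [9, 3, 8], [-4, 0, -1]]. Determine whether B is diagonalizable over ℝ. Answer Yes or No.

No

Characteristic polynomial: p(λ) = λ^3 - 5λ^2 + 3λ + 9 = (λ - 3)^2(λ + 1).
λ = 3 has algebraic multiplicity 2; rank(B − 3I) = 2, so geometric multiplicity = 1.
Geometric multiplicity < algebraic multiplicity, so B is not diagonalizable.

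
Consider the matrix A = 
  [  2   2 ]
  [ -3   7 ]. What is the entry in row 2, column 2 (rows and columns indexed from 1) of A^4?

Characteristic polynomial: μ^2 - 9μ + 20 = (μ - 5)(μ - 4), so the eigenvalues are 4, 5.
μ=5: eigenvector (-2, -3).
μ=4: eigenvector (1, 1).
P = [[-2, 1], [-3, 1]], D = diag(5, 4), P⁻¹ = [[1, -1], [3, -2]].
A⁴ = P·diag(625, 256)·P⁻¹ = [[-482, 738], [-1107, 1363]].
The requested entry is 1363.

1363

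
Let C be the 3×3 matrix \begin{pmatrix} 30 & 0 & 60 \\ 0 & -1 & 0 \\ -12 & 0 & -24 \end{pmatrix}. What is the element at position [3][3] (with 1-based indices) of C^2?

Characteristic polynomial: λ^3 - 5λ^2 - 6λ = λ(λ - 6)(λ + 1), so the eigenvalues are -1, 0, 6.
λ=6: eigenvector (5, 0, -2).
λ=-1: eigenvector (0, 1, 0).
λ=0: eigenvector (-2, 0, 1).
P = [[5, 0, -2], [0, 1, 0], [-2, 0, 1]], D = diag(6, -1, 0), P⁻¹ = [[1, 0, 2], [0, 1, 0], [2, 0, 5]].
C² = P·diag(36, 1, 0)·P⁻¹ = [[180, 0, 360], [0, 1, 0], [-72, 0, -144]].
The requested entry is -144.

-144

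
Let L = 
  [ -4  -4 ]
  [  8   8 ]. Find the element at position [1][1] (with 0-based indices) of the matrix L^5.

Characteristic polynomial: λ^2 - 4λ = λ(λ - 4), so the eigenvalues are 0, 4.
λ=4: eigenvector (-1, 2).
λ=0: eigenvector (-1, 1).
P = [[-1, -1], [2, 1]], D = diag(4, 0), P⁻¹ = [[1, 1], [-2, -1]].
L⁵ = P·diag(1024, 0)·P⁻¹ = [[-1024, -1024], [2048, 2048]].
The requested entry is 2048.

2048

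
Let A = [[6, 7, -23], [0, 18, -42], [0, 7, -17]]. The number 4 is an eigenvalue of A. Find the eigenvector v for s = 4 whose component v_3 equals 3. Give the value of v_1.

A − 4I = [[2, 7, -23], [0, 14, -42], [0, 7, -21]].
Solving (A − 4I)v = 0 gives the eigenspace spanned by (3, 9, 3).
With v_3 = 3, v = (3, 9, 3), so v_1 = 3.

3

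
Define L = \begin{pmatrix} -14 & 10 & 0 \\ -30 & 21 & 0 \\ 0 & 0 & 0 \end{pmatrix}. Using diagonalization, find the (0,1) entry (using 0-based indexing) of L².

Characteristic polynomial: μ^3 - 7μ^2 + 6μ = μ(μ - 6)(μ - 1), so the eigenvalues are 0, 1, 6.
μ=6: eigenvector (1, 2, 0).
μ=1: eigenvector (-2, -3, 0).
μ=0: eigenvector (0, 0, 1).
P = [[1, -2, 0], [2, -3, 0], [0, 0, 1]], D = diag(6, 1, 0), P⁻¹ = [[-3, 2, 0], [-2, 1, 0], [0, 0, 1]].
L² = P·diag(36, 1, 0)·P⁻¹ = [[-104, 70, 0], [-210, 141, 0], [0, 0, 0]].
The requested entry is 70.

70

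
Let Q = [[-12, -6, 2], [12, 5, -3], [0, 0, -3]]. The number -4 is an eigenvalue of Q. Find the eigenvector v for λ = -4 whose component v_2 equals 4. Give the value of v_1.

-3

Q + 4I = [[-8, -6, 2], [12, 9, -3], [0, 0, 1]].
Solving (Q + 4I)v = 0 gives the eigenspace spanned by (-3, 4, 0).
With v_2 = 4, v = (-3, 4, 0), so v_1 = -3.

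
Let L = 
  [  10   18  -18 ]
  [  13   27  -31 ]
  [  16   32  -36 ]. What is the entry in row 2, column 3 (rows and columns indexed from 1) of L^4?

Characteristic polynomial: r^3 - r^2 - 16r + 16 = (r - 4)(r - 1)(r + 4), so the eigenvalues are -4, 1, 4.
r=4: eigenvector (3, 1, 2).
r=1: eigenvector (-2, 1, 0).
r=-4: eigenvector (0, 1, 1).
P = [[3, -2, 0], [1, 1, 1], [2, 0, 1]], D = diag(4, 1, -4), P⁻¹ = [[1, 2, -2], [1, 3, -3], [-2, -4, 5]].
L⁴ = P·diag(256, 1, 256)·P⁻¹ = [[766, 1530, -1530], [-255, -509, 765], [0, 0, 256]].
The requested entry is 765.

765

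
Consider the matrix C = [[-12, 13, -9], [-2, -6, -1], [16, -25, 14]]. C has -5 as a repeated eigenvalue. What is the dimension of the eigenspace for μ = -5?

1

C + 5I = [[-7, 13, -9], [-2, -1, -1], [16, -25, 19]].
This matrix has rank 2, so its null space has dimension 3 − 2 = 1.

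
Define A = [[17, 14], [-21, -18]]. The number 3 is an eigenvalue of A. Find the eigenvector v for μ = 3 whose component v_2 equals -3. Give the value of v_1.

A − 3I = [[14, 14], [-21, -21]].
Solving (A − 3I)v = 0 gives the eigenspace spanned by (3, -3).
With v_2 = -3, v = (3, -3), so v_1 = 3.

3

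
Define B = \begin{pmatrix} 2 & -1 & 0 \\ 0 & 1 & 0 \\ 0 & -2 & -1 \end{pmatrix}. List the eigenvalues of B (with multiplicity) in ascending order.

Characteristic polynomial: p(s) = s^3 - 2s^2 - s + 2 = (s - 2)(s - 1)(s + 1).
Roots (with multiplicity): -1, 1, 2.

-1, 1, 2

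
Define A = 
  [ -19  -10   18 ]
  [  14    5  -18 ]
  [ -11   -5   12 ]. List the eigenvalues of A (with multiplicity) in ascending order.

Characteristic polynomial: p(r) = r^3 + 2r^2 - 15r = r(r - 3)(r + 5).
Roots (with multiplicity): -5, 0, 3.

-5, 0, 3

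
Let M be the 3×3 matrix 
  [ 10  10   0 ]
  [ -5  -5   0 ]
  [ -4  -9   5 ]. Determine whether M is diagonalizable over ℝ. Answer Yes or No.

No

Characteristic polynomial: p(μ) = μ^3 - 10μ^2 + 25μ = μ(μ - 5)^2.
μ = 5 has algebraic multiplicity 2; rank(M − 5I) = 2, so geometric multiplicity = 1.
Geometric multiplicity < algebraic multiplicity, so M is not diagonalizable.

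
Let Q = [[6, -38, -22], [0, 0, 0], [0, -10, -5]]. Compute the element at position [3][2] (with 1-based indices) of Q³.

Characteristic polynomial: r^3 - r^2 - 30r = r(r - 6)(r + 5), so the eigenvalues are -5, 0, 6.
r=6: eigenvector (1, 0, 0).
r=0: eigenvector (-1, 1, -2).
r=-5: eigenvector (2, 0, 1).
P = [[1, -1, 2], [0, 1, 0], [0, -2, 1]], D = diag(6, 0, -5), P⁻¹ = [[1, -3, -2], [0, 1, 0], [0, 2, 1]].
Q³ = P·diag(216, 0, -125)·P⁻¹ = [[216, -1148, -682], [0, 0, 0], [0, -250, -125]].
The requested entry is -250.

-250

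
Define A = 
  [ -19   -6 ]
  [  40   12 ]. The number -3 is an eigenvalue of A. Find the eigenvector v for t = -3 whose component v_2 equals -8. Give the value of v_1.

A + 3I = [[-16, -6], [40, 15]].
Solving (A + 3I)v = 0 gives the eigenspace spanned by (3, -8).
With v_2 = -8, v = (3, -8), so v_1 = 3.

3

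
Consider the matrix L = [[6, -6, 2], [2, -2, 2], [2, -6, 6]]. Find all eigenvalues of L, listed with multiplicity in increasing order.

Characteristic polynomial: p(t) = t^3 - 10t^2 + 32t - 32 = (t - 4)^2(t - 2).
Roots (with multiplicity): 2, 4, 4.

2, 4, 4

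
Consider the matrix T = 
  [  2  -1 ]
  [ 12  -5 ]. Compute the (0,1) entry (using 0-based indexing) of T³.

-7

Characteristic polynomial: s^2 + 3s + 2 = (s + 1)(s + 2), so the eigenvalues are -2, -1.
s=-2: eigenvector (1, 4).
s=-1: eigenvector (1, 3).
P = [[1, 1], [4, 3]], D = diag(-2, -1), P⁻¹ = [[-3, 1], [4, -1]].
T³ = P·diag(-8, -1)·P⁻¹ = [[20, -7], [84, -29]].
The requested entry is -7.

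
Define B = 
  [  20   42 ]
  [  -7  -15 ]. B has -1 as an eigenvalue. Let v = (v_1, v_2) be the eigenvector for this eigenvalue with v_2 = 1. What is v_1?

B + 1I = [[21, 42], [-7, -14]].
Solving (B + 1I)v = 0 gives the eigenspace spanned by (-2, 1).
With v_2 = 1, v = (-2, 1), so v_1 = -2.

-2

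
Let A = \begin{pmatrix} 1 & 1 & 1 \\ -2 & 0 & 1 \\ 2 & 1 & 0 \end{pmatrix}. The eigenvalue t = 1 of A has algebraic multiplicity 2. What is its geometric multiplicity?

1

A − 1I = [[0, 1, 1], [-2, -1, 1], [2, 1, -1]].
This matrix has rank 2, so its null space has dimension 3 − 2 = 1.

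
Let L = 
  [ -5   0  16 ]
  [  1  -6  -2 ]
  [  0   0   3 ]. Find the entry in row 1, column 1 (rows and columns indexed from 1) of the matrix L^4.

625

Characteristic polynomial: t^3 + 8t^2 - 3t - 90 = (t - 3)(t + 5)(t + 6), so the eigenvalues are -6, -5, 3.
t=-5: eigenvector (1, 1, 0).
t=-6: eigenvector (0, 1, 0).
t=3: eigenvector (2, 0, 1).
P = [[1, 0, 2], [1, 1, 0], [0, 0, 1]], D = diag(-5, -6, 3), P⁻¹ = [[1, 0, -2], [-1, 1, 2], [0, 0, 1]].
L⁴ = P·diag(625, 1296, 81)·P⁻¹ = [[625, 0, -1088], [-671, 1296, 1342], [0, 0, 81]].
The requested entry is 625.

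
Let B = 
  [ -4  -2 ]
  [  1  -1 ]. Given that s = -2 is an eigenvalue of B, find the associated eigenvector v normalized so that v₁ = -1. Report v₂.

1

B + 2I = [[-2, -2], [1, 1]].
Solving (B + 2I)v = 0 gives the eigenspace spanned by (-1, 1).
With v₁ = -1, v = (-1, 1), so v₂ = 1.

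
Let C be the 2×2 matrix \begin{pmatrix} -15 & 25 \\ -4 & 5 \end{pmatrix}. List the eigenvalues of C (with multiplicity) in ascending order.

-5, -5

Characteristic polynomial: p(t) = t^2 + 10t + 25 = (t + 5)^2.
Roots (with multiplicity): -5, -5.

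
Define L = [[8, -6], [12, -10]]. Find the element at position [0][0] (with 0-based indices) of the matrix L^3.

Characteristic polynomial: r^2 + 2r - 8 = (r - 2)(r + 4), so the eigenvalues are -4, 2.
r=-4: eigenvector (-1, -2).
r=2: eigenvector (1, 1).
P = [[-1, 1], [-2, 1]], D = diag(-4, 2), P⁻¹ = [[1, -1], [2, -1]].
L³ = P·diag(-64, 8)·P⁻¹ = [[80, -72], [144, -136]].
The requested entry is 80.

80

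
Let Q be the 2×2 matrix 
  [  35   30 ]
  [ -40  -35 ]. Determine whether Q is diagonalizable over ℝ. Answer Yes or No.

Yes

Characteristic polynomial: p(t) = t^2 - 25 = (t - 5)(t + 5).
All 2 eigenvalues are distinct, so Q is diagonalizable.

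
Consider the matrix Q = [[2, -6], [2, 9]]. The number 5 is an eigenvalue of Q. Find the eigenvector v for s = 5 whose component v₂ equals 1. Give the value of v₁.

Q − 5I = [[-3, -6], [2, 4]].
Solving (Q − 5I)v = 0 gives the eigenspace spanned by (-2, 1).
With v₂ = 1, v = (-2, 1), so v₁ = -2.

-2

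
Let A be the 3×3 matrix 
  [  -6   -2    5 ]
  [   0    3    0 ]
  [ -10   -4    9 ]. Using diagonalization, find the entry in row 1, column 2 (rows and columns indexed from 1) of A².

-14

Characteristic polynomial: s^3 - 6s^2 + 5s + 12 = (s - 4)(s - 3)(s + 1), so the eigenvalues are -1, 3, 4.
s=4: eigenvector (1, 0, 2).
s=3: eigenvector (2, 1, 4).
s=-1: eigenvector (-1, 0, -1).
P = [[1, 2, -1], [0, 1, 0], [2, 4, -1]], D = diag(4, 3, -1), P⁻¹ = [[-1, -2, 1], [0, 1, 0], [-2, 0, 1]].
A² = P·diag(16, 9, 1)·P⁻¹ = [[-14, -14, 15], [0, 9, 0], [-30, -28, 31]].
The requested entry is -14.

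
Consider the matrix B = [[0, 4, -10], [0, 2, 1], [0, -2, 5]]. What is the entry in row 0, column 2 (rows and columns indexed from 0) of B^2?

-46

Characteristic polynomial: t^3 - 7t^2 + 12t = t(t - 4)(t - 3), so the eigenvalues are 0, 3, 4.
t=0: eigenvector (1, 0, 0).
t=3: eigenvector (-2, 1, 1).
t=4: eigenvector (-4, 1, 2).
P = [[1, -2, -4], [0, 1, 1], [0, 1, 2]], D = diag(0, 3, 4), P⁻¹ = [[1, 0, 2], [0, 2, -1], [0, -1, 1]].
B² = P·diag(0, 9, 16)·P⁻¹ = [[0, 28, -46], [0, 2, 7], [0, -14, 23]].
The requested entry is -46.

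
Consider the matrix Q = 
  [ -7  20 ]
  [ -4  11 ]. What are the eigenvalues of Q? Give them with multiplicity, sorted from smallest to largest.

Characteristic polynomial: p(μ) = μ^2 - 4μ + 3 = (μ - 3)(μ - 1).
Roots (with multiplicity): 1, 3.

1, 3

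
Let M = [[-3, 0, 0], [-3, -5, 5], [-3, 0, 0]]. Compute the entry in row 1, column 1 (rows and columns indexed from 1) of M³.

-27

Characteristic polynomial: r^3 + 8r^2 + 15r = r(r + 3)(r + 5), so the eigenvalues are -5, -3, 0.
r=-3: eigenvector (1, 1, 1).
r=-5: eigenvector (0, 1, 0).
r=0: eigenvector (0, 1, 1).
P = [[1, 0, 0], [1, 1, 1], [1, 0, 1]], D = diag(-3, -5, 0), P⁻¹ = [[1, 0, 0], [0, 1, -1], [-1, 0, 1]].
M³ = P·diag(-27, -125, 0)·P⁻¹ = [[-27, 0, 0], [-27, -125, 125], [-27, 0, 0]].
The requested entry is -27.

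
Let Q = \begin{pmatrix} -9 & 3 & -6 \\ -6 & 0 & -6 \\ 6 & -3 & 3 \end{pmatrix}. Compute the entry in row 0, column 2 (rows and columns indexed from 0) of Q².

Characteristic polynomial: t^3 + 6t^2 + 9t = t(t + 3)^2, so the eigenvalues are -3, -3, 0.
t=-3: eigenvector (-1, 0, 1).
t=0: eigenvector (1, 1, -1).
t=-3: eigenvector (1, 2, 0).
P = [[-1, 1, 1], [0, 1, 2], [1, -1, 0]], D = diag(-3, 0, -3), P⁻¹ = [[-2, 1, -1], [-2, 1, -2], [1, 0, 1]].
Q² = P·diag(9, 0, 9)·P⁻¹ = [[27, -9, 18], [18, 0, 18], [-18, 9, -9]].
The requested entry is 18.

18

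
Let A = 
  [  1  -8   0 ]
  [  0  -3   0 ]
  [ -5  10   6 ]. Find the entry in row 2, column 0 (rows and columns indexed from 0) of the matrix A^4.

-1295

Characteristic polynomial: s^3 - 4s^2 - 15s + 18 = (s - 6)(s - 1)(s + 3), so the eigenvalues are -3, 1, 6.
s=1: eigenvector (1, 0, 1).
s=-3: eigenvector (2, 1, 0).
s=6: eigenvector (0, 0, 1).
P = [[1, 2, 0], [0, 1, 0], [1, 0, 1]], D = diag(1, -3, 6), P⁻¹ = [[1, -2, 0], [0, 1, 0], [-1, 2, 1]].
A⁴ = P·diag(1, 81, 1296)·P⁻¹ = [[1, 160, 0], [0, 81, 0], [-1295, 2590, 1296]].
The requested entry is -1295.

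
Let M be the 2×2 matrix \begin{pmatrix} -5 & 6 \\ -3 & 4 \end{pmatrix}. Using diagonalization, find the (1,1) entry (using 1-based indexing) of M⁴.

31

Characteristic polynomial: λ^2 + λ - 2 = (λ - 1)(λ + 2), so the eigenvalues are -2, 1.
λ=1: eigenvector (-1, -1).
λ=-2: eigenvector (2, 1).
P = [[-1, 2], [-1, 1]], D = diag(1, -2), P⁻¹ = [[1, -2], [1, -1]].
M⁴ = P·diag(1, 16)·P⁻¹ = [[31, -30], [15, -14]].
The requested entry is 31.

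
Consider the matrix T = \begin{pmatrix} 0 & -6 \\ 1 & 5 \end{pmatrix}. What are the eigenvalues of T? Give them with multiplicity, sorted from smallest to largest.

2, 3

Characteristic polynomial: p(s) = s^2 - 5s + 6 = (s - 3)(s - 2).
Roots (with multiplicity): 2, 3.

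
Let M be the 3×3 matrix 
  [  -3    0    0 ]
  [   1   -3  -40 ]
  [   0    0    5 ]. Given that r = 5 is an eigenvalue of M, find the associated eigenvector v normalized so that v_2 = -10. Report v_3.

2

M − 5I = [[-8, 0, 0], [1, -8, -40], [0, 0, 0]].
Solving (M − 5I)v = 0 gives the eigenspace spanned by (0, -10, 2).
With v_2 = -10, v = (0, -10, 2), so v_3 = 2.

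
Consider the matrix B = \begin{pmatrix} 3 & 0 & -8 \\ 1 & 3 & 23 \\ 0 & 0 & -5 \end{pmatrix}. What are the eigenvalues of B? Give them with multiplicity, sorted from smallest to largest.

-5, 3, 3

Characteristic polynomial: p(s) = s^3 - s^2 - 21s + 45 = (s - 3)^2(s + 5).
Roots (with multiplicity): -5, 3, 3.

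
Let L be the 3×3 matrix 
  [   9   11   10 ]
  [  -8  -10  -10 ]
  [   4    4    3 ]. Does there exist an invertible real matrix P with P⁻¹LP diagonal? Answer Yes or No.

Characteristic polynomial: p(r) = r^3 - 2r^2 - 5r + 6 = (r - 3)(r - 1)(r + 2).
All 3 eigenvalues are distinct, so L is diagonalizable.

Yes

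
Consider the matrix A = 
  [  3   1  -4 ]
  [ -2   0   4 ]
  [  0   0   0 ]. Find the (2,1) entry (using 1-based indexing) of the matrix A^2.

-6

Characteristic polynomial: μ^3 - 3μ^2 + 2μ = μ(μ - 2)(μ - 1), so the eigenvalues are 0, 1, 2.
μ=0: eigenvector (2, -2, 1).
μ=1: eigenvector (-1, 2, 0).
μ=2: eigenvector (1, -1, 0).
P = [[2, -1, 1], [-2, 2, -1], [1, 0, 0]], D = diag(0, 1, 2), P⁻¹ = [[0, 0, 1], [1, 1, 0], [2, 1, -2]].
A² = P·diag(0, 1, 4)·P⁻¹ = [[7, 3, -8], [-6, -2, 8], [0, 0, 0]].
The requested entry is -6.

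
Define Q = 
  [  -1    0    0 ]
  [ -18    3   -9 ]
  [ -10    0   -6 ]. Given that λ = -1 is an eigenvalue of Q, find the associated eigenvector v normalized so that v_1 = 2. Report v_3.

Q + 1I = [[0, 0, 0], [-18, 4, -9], [-10, 0, -5]].
Solving (Q + 1I)v = 0 gives the eigenspace spanned by (2, 0, -4).
With v_1 = 2, v = (2, 0, -4), so v_3 = -4.

-4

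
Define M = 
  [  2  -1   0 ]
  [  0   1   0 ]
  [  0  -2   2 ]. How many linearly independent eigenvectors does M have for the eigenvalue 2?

2

M − 2I = [[0, -1, 0], [0, -1, 0], [0, -2, 0]].
This matrix has rank 1, so its null space has dimension 3 − 1 = 2.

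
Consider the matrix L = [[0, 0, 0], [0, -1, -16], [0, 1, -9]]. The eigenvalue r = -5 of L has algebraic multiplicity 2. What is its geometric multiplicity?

L + 5I = [[5, 0, 0], [0, 4, -16], [0, 1, -4]].
This matrix has rank 2, so its null space has dimension 3 − 2 = 1.

1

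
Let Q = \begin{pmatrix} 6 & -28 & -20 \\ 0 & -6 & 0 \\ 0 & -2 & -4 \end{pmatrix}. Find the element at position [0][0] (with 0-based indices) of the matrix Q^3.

216

Characteristic polynomial: r^3 + 4r^2 - 36r - 144 = (r - 6)(r + 4)(r + 6), so the eigenvalues are -6, -4, 6.
r=6: eigenvector (1, 0, 0).
r=-6: eigenvector (4, 1, 1).
r=-4: eigenvector (2, 0, 1).
P = [[1, 4, 2], [0, 1, 0], [0, 1, 1]], D = diag(6, -6, -4), P⁻¹ = [[1, -2, -2], [0, 1, 0], [0, -1, 1]].
Q³ = P·diag(216, -216, -64)·P⁻¹ = [[216, -1168, -560], [0, -216, 0], [0, -152, -64]].
The requested entry is 216.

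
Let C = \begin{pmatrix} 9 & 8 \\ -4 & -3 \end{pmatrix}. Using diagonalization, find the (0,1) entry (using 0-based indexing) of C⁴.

Characteristic polynomial: μ^2 - 6μ + 5 = (μ - 5)(μ - 1), so the eigenvalues are 1, 5.
μ=1: eigenvector (-1, 1).
μ=5: eigenvector (2, -1).
P = [[-1, 2], [1, -1]], D = diag(1, 5), P⁻¹ = [[1, 2], [1, 1]].
C⁴ = P·diag(1, 625)·P⁻¹ = [[1249, 1248], [-624, -623]].
The requested entry is 1248.

1248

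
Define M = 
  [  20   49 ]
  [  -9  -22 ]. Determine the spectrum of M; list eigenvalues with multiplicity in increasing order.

Characteristic polynomial: p(μ) = μ^2 + 2μ + 1 = (μ + 1)^2.
Roots (with multiplicity): -1, -1.

-1, -1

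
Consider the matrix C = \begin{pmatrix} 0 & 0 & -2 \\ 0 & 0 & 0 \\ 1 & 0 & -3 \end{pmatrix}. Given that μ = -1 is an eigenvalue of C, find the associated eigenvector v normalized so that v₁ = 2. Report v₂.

C + 1I = [[1, 0, -2], [0, 1, 0], [1, 0, -2]].
Solving (C + 1I)v = 0 gives the eigenspace spanned by (2, 0, 1).
With v₁ = 2, v = (2, 0, 1), so v₂ = 0.

0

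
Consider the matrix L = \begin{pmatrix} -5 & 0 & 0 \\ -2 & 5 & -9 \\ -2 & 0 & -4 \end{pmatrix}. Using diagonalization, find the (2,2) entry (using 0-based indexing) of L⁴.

Characteristic polynomial: r^3 + 4r^2 - 25r - 100 = (r - 5)(r + 4)(r + 5), so the eigenvalues are -5, -4, 5.
r=-4: eigenvector (0, 1, 1).
r=5: eigenvector (0, 1, 0).
r=-5: eigenvector (1, 2, 2).
P = [[0, 0, 1], [1, 1, 2], [1, 0, 2]], D = diag(-4, 5, -5), P⁻¹ = [[-2, 0, 1], [0, 1, -1], [1, 0, 0]].
L⁴ = P·diag(256, 625, 625)·P⁻¹ = [[625, 0, 0], [738, 625, -369], [738, 0, 256]].
The requested entry is 256.

256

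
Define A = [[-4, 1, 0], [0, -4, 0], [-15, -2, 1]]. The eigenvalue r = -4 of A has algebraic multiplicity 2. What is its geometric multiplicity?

A + 4I = [[0, 1, 0], [0, 0, 0], [-15, -2, 5]].
This matrix has rank 2, so its null space has dimension 3 − 2 = 1.

1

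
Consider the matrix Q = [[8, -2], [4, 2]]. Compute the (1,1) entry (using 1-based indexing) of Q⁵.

Characteristic polynomial: r^2 - 10r + 24 = (r - 6)(r - 4), so the eigenvalues are 4, 6.
r=6: eigenvector (1, 1).
r=4: eigenvector (1, 2).
P = [[1, 1], [1, 2]], D = diag(6, 4), P⁻¹ = [[2, -1], [-1, 1]].
Q⁵ = P·diag(7776, 1024)·P⁻¹ = [[14528, -6752], [13504, -5728]].
The requested entry is 14528.

14528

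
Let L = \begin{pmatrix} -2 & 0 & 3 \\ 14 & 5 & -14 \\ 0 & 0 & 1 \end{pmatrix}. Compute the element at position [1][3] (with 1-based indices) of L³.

9

Characteristic polynomial: r^3 - 4r^2 - 7r + 10 = (r - 5)(r - 1)(r + 2), so the eigenvalues are -2, 1, 5.
r=1: eigenvector (1, 0, 1).
r=5: eigenvector (0, 1, 0).
r=-2: eigenvector (1, -2, 0).
P = [[1, 0, 1], [0, 1, -2], [1, 0, 0]], D = diag(1, 5, -2), P⁻¹ = [[0, 0, 1], [2, 1, -2], [1, 0, -1]].
L³ = P·diag(1, 125, -8)·P⁻¹ = [[-8, 0, 9], [266, 125, -266], [0, 0, 1]].
The requested entry is 9.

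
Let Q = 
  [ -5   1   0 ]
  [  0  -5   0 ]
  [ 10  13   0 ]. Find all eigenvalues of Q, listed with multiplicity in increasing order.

-5, -5, 0

Characteristic polynomial: p(μ) = μ^3 + 10μ^2 + 25μ = μ(μ + 5)^2.
Roots (with multiplicity): -5, -5, 0.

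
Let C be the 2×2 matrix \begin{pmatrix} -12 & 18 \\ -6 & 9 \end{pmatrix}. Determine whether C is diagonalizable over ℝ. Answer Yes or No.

Characteristic polynomial: p(λ) = λ^2 + 3λ = λ(λ + 3).
All 2 eigenvalues are distinct, so C is diagonalizable.

Yes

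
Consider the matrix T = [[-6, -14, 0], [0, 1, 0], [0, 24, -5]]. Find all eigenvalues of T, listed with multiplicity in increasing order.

Characteristic polynomial: p(μ) = μ^3 + 10μ^2 + 19μ - 30 = (μ - 1)(μ + 5)(μ + 6).
Roots (with multiplicity): -6, -5, 1.

-6, -5, 1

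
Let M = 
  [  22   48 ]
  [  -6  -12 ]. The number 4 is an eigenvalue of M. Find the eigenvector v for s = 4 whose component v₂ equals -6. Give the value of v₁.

16

M − 4I = [[18, 48], [-6, -16]].
Solving (M − 4I)v = 0 gives the eigenspace spanned by (16, -6).
With v₂ = -6, v = (16, -6), so v₁ = 16.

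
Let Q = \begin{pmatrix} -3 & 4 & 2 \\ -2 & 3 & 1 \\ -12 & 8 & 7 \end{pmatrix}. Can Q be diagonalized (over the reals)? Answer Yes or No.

Characteristic polynomial: p(s) = s^3 - 7s^2 + 15s - 9 = (s - 3)^2(s - 1).
s = 3 has algebraic multiplicity 2; rank(Q − 3I) = 2, so geometric multiplicity = 1.
Geometric multiplicity < algebraic multiplicity, so Q is not diagonalizable.

No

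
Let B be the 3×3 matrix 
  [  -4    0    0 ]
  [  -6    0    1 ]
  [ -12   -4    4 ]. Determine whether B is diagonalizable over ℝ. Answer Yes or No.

Characteristic polynomial: p(r) = r^3 - 12r + 16 = (r - 2)^2(r + 4).
r = 2 has algebraic multiplicity 2; rank(B − 2I) = 2, so geometric multiplicity = 1.
Geometric multiplicity < algebraic multiplicity, so B is not diagonalizable.

No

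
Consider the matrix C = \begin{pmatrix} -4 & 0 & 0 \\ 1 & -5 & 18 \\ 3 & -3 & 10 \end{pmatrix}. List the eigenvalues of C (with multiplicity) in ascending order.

Characteristic polynomial: p(s) = s^3 - s^2 - 16s + 16 = (s - 4)(s - 1)(s + 4).
Roots (with multiplicity): -4, 1, 4.

-4, 1, 4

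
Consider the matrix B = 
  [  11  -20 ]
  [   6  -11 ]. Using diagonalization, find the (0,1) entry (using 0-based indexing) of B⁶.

Characteristic polynomial: μ^2 - 1 = (μ - 1)(μ + 1), so the eigenvalues are -1, 1.
μ=-1: eigenvector (-5, -3).
μ=1: eigenvector (2, 1).
P = [[-5, 2], [-3, 1]], D = diag(-1, 1), P⁻¹ = [[1, -2], [3, -5]].
B⁶ = P·diag(1, 1)·P⁻¹ = [[1, 0], [0, 1]].
The requested entry is 0.

0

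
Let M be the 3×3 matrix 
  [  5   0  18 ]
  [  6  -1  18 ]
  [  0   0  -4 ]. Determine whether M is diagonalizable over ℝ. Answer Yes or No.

Characteristic polynomial: p(t) = t^3 - 21t - 20 = (t - 5)(t + 1)(t + 4).
All 3 eigenvalues are distinct, so M is diagonalizable.

Yes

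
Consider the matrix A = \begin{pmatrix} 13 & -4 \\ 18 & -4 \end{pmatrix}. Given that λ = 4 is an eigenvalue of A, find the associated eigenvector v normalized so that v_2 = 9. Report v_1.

A − 4I = [[9, -4], [18, -8]].
Solving (A − 4I)v = 0 gives the eigenspace spanned by (4, 9).
With v_2 = 9, v = (4, 9), so v_1 = 4.

4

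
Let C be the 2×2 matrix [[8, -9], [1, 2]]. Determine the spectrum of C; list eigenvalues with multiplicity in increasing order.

5, 5

Characteristic polynomial: p(r) = r^2 - 10r + 25 = (r - 5)^2.
Roots (with multiplicity): 5, 5.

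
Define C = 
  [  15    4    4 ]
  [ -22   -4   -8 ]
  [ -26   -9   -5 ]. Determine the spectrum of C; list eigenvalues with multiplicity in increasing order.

-1, 3, 4

Characteristic polynomial: p(r) = r^3 - 6r^2 + 5r + 12 = (r - 4)(r - 3)(r + 1).
Roots (with multiplicity): -1, 3, 4.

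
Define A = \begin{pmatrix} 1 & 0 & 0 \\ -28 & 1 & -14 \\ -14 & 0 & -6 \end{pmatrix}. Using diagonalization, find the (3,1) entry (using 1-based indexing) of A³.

Characteristic polynomial: t^3 + 4t^2 - 11t + 6 = (t - 1)^2(t + 6), so the eigenvalues are -6, 1, 1.
t=1: eigenvector (1, 0, -2).
t=1: eigenvector (0, 1, 0).
t=-6: eigenvector (0, 2, 1).
P = [[1, 0, 0], [0, 1, 2], [-2, 0, 1]], D = diag(1, 1, -6), P⁻¹ = [[1, 0, 0], [-4, 1, -2], [2, 0, 1]].
A³ = P·diag(1, 1, -216)·P⁻¹ = [[1, 0, 0], [-868, 1, -434], [-434, 0, -216]].
The requested entry is -434.

-434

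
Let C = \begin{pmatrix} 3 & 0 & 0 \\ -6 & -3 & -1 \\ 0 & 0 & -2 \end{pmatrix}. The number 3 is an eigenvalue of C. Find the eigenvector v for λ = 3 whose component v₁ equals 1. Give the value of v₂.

C − 3I = [[0, 0, 0], [-6, -6, -1], [0, 0, -5]].
Solving (C − 3I)v = 0 gives the eigenspace spanned by (1, -1, 0).
With v₁ = 1, v = (1, -1, 0), so v₂ = -1.

-1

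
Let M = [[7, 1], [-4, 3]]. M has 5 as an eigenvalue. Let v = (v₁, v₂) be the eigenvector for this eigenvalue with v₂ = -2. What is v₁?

1

M − 5I = [[2, 1], [-4, -2]].
Solving (M − 5I)v = 0 gives the eigenspace spanned by (1, -2).
With v₂ = -2, v = (1, -2), so v₁ = 1.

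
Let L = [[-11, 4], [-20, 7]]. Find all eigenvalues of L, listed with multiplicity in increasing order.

-3, -1

Characteristic polynomial: p(λ) = λ^2 + 4λ + 3 = (λ + 1)(λ + 3).
Roots (with multiplicity): -3, -1.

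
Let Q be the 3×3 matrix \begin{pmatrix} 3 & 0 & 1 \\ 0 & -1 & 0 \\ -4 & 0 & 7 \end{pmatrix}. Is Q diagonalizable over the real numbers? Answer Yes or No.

Characteristic polynomial: p(r) = r^3 - 9r^2 + 15r + 25 = (r - 5)^2(r + 1).
r = 5 has algebraic multiplicity 2; rank(Q − 5I) = 2, so geometric multiplicity = 1.
Geometric multiplicity < algebraic multiplicity, so Q is not diagonalizable.

No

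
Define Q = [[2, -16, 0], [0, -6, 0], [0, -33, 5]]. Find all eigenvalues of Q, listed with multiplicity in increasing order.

Characteristic polynomial: p(t) = t^3 - t^2 - 32t + 60 = (t - 5)(t - 2)(t + 6).
Roots (with multiplicity): -6, 2, 5.

-6, 2, 5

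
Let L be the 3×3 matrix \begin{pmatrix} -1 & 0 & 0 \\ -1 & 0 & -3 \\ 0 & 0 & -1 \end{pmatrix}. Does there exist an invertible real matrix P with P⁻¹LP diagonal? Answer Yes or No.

Yes

Characteristic polynomial: p(s) = s^3 + 2s^2 + s = s(s + 1)^2.
s = -1 has algebraic multiplicity 2; rank(L + 1I) = 1, so geometric multiplicity = 2.
Every eigenvalue has geometric = algebraic multiplicity, so L is diagonalizable.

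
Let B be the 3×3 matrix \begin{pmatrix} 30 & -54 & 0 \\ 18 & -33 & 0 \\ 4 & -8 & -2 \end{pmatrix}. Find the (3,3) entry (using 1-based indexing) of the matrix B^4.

Characteristic polynomial: μ^3 + 5μ^2 - 12μ - 36 = (μ - 3)(μ + 2)(μ + 6), so the eigenvalues are -6, -2, 3.
μ=-6: eigenvector (-3, -2, -1).
μ=-2: eigenvector (0, 0, 1).
μ=3: eigenvector (2, 1, 0).
P = [[-3, 0, 2], [-2, 0, 1], [-1, 1, 0]], D = diag(-6, -2, 3), P⁻¹ = [[1, -2, 0], [1, -2, 1], [2, -3, 0]].
B⁴ = P·diag(1296, 16, 81)·P⁻¹ = [[-3564, 7290, 0], [-2430, 4941, 0], [-1280, 2560, 16]].
The requested entry is 16.

16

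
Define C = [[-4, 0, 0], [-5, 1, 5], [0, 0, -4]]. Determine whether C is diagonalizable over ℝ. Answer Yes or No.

Characteristic polynomial: p(r) = r^3 + 7r^2 + 8r - 16 = (r - 1)(r + 4)^2.
r = -4 has algebraic multiplicity 2; rank(C + 4I) = 1, so geometric multiplicity = 2.
Every eigenvalue has geometric = algebraic multiplicity, so C is diagonalizable.

Yes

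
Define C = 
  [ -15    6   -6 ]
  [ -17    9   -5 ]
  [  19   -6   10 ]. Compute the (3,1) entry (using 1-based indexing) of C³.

Characteristic polynomial: μ^3 - 4μ^2 - 9μ + 36 = (μ - 4)(μ - 3)(μ + 3), so the eigenvalues are -3, 3, 4.
μ=-3: eigenvector (1, 1, -1).
μ=3: eigenvector (1, 2, -1).
μ=4: eigenvector (0, 1, 1).
P = [[1, 1, 0], [1, 2, 1], [-1, -1, 1]], D = diag(-3, 3, 4), P⁻¹ = [[3, -1, 1], [-2, 1, -1], [1, 0, 1]].
C³ = P·diag(-27, 27, 64)·P⁻¹ = [[-135, 54, -54], [-125, 81, -17], [199, -54, 118]].
The requested entry is 199.

199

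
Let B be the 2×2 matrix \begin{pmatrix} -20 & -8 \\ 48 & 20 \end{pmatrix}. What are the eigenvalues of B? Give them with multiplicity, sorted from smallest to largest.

-4, 4

Characteristic polynomial: p(t) = t^2 - 16 = (t - 4)(t + 4).
Roots (with multiplicity): -4, 4.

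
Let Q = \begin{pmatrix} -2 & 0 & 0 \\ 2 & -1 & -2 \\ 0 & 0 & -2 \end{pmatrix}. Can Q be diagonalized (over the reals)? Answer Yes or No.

Yes

Characteristic polynomial: p(λ) = λ^3 + 5λ^2 + 8λ + 4 = (λ + 1)(λ + 2)^2.
λ = -2 has algebraic multiplicity 2; rank(Q + 2I) = 1, so geometric multiplicity = 2.
Every eigenvalue has geometric = algebraic multiplicity, so Q is diagonalizable.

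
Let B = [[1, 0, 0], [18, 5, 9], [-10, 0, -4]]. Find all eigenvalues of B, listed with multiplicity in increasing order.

-4, 1, 5

Characteristic polynomial: p(s) = s^3 - 2s^2 - 19s + 20 = (s - 5)(s - 1)(s + 4).
Roots (with multiplicity): -4, 1, 5.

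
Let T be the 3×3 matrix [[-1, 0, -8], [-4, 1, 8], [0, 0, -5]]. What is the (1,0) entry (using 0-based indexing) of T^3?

Characteristic polynomial: s^3 + 5s^2 - s - 5 = (s - 1)(s + 1)(s + 5), so the eigenvalues are -5, -1, 1.
s=-1: eigenvector (1, 2, 0).
s=1: eigenvector (0, 1, 0).
s=-5: eigenvector (2, 0, 1).
P = [[1, 0, 2], [2, 1, 0], [0, 0, 1]], D = diag(-1, 1, -5), P⁻¹ = [[1, 0, -2], [-2, 1, 4], [0, 0, 1]].
T³ = P·diag(-1, 1, -125)·P⁻¹ = [[-1, 0, -248], [-4, 1, 8], [0, 0, -125]].
The requested entry is -4.

-4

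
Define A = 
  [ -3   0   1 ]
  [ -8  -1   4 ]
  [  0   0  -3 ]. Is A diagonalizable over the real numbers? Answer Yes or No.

Characteristic polynomial: p(μ) = μ^3 + 7μ^2 + 15μ + 9 = (μ + 1)(μ + 3)^2.
μ = -3 has algebraic multiplicity 2; rank(A + 3I) = 2, so geometric multiplicity = 1.
Geometric multiplicity < algebraic multiplicity, so A is not diagonalizable.

No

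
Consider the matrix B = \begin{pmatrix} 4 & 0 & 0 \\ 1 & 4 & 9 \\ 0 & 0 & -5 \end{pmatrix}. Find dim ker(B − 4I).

B − 4I = [[0, 0, 0], [1, 0, 9], [0, 0, -9]].
This matrix has rank 2, so its null space has dimension 3 − 2 = 1.

1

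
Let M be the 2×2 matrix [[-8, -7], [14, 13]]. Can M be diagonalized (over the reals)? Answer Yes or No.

Characteristic polynomial: p(μ) = μ^2 - 5μ - 6 = (μ - 6)(μ + 1).
All 2 eigenvalues are distinct, so M is diagonalizable.

Yes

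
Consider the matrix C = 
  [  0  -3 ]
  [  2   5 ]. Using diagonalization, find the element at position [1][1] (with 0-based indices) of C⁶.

2059

Characteristic polynomial: s^2 - 5s + 6 = (s - 3)(s - 2), so the eigenvalues are 2, 3.
s=2: eigenvector (3, -2).
s=3: eigenvector (-1, 1).
P = [[3, -1], [-2, 1]], D = diag(2, 3), P⁻¹ = [[1, 1], [2, 3]].
C⁶ = P·diag(64, 729)·P⁻¹ = [[-1266, -1995], [1330, 2059]].
The requested entry is 2059.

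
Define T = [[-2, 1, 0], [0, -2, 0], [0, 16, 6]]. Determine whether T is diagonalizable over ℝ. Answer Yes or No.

Characteristic polynomial: p(s) = s^3 - 2s^2 - 20s - 24 = (s - 6)(s + 2)^2.
s = -2 has algebraic multiplicity 2; rank(T + 2I) = 2, so geometric multiplicity = 1.
Geometric multiplicity < algebraic multiplicity, so T is not diagonalizable.

No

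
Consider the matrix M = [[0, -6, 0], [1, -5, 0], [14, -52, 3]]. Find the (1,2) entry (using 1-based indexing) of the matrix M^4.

390

Characteristic polynomial: μ^3 + 2μ^2 - 9μ - 18 = (μ - 3)(μ + 2)(μ + 3), so the eigenvalues are -3, -2, 3.
μ=-2: eigenvector (3, 1, 2).
μ=-3: eigenvector (2, 1, 4).
μ=3: eigenvector (0, 0, 1).
P = [[3, 2, 0], [1, 1, 0], [2, 4, 1]], D = diag(-2, -3, 3), P⁻¹ = [[1, -2, 0], [-1, 3, 0], [2, -8, 1]].
M⁴ = P·diag(16, 81, 81)·P⁻¹ = [[-114, 390, 0], [-65, 211, 0], [-130, 260, 81]].
The requested entry is 390.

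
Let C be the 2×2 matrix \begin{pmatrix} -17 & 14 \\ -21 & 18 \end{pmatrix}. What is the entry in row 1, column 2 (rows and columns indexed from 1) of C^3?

182

Characteristic polynomial: λ^2 - λ - 12 = (λ - 4)(λ + 3), so the eigenvalues are -3, 4.
λ=-3: eigenvector (1, 1).
λ=4: eigenvector (-2, -3).
P = [[1, -2], [1, -3]], D = diag(-3, 4), P⁻¹ = [[3, -2], [1, -1]].
C³ = P·diag(-27, 64)·P⁻¹ = [[-209, 182], [-273, 246]].
The requested entry is 182.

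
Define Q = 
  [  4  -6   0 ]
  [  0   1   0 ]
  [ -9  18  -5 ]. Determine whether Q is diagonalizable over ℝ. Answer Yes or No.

Yes

Characteristic polynomial: p(λ) = λ^3 - 21λ + 20 = (λ - 4)(λ - 1)(λ + 5).
All 3 eigenvalues are distinct, so Q is diagonalizable.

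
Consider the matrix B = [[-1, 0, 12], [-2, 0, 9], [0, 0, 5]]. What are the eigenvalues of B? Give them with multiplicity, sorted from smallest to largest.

-1, 0, 5

Characteristic polynomial: p(r) = r^3 - 4r^2 - 5r = r(r - 5)(r + 1).
Roots (with multiplicity): -1, 0, 5.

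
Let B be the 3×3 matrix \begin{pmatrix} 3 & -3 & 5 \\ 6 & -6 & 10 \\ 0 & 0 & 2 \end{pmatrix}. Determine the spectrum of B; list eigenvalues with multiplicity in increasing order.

Characteristic polynomial: p(s) = s^3 + s^2 - 6s = s(s - 2)(s + 3).
Roots (with multiplicity): -3, 0, 2.

-3, 0, 2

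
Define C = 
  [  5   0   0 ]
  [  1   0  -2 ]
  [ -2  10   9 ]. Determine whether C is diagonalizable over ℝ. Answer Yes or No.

Yes

Characteristic polynomial: p(μ) = μ^3 - 14μ^2 + 65μ - 100 = (μ - 5)^2(μ - 4).
μ = 5 has algebraic multiplicity 2; rank(C − 5I) = 1, so geometric multiplicity = 2.
Every eigenvalue has geometric = algebraic multiplicity, so C is diagonalizable.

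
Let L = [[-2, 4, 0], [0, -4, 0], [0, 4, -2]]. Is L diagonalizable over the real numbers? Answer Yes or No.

Yes

Characteristic polynomial: p(λ) = λ^3 + 8λ^2 + 20λ + 16 = (λ + 2)^2(λ + 4).
λ = -2 has algebraic multiplicity 2; rank(L + 2I) = 1, so geometric multiplicity = 2.
Every eigenvalue has geometric = algebraic multiplicity, so L is diagonalizable.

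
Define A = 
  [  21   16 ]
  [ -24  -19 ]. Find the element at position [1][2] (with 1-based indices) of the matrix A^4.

Characteristic polynomial: t^2 - 2t - 15 = (t - 5)(t + 3), so the eigenvalues are -3, 5.
t=-3: eigenvector (-2, 3).
t=5: eigenvector (-1, 1).
P = [[-2, -1], [3, 1]], D = diag(-3, 5), P⁻¹ = [[1, 1], [-3, -2]].
A⁴ = P·diag(81, 625)·P⁻¹ = [[1713, 1088], [-1632, -1007]].
The requested entry is 1088.

1088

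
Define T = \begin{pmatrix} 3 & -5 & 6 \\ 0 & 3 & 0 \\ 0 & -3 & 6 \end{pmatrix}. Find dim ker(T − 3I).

T − 3I = [[0, -5, 6], [0, 0, 0], [0, -3, 3]].
This matrix has rank 2, so its null space has dimension 3 − 2 = 1.

1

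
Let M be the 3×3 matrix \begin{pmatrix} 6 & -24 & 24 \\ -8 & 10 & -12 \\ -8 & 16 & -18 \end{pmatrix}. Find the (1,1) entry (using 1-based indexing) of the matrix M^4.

Characteristic polynomial: t^3 + 2t^2 - 36t - 72 = (t - 6)(t + 2)(t + 6), so the eigenvalues are -6, -2, 6.
t=6: eigenvector (1, -1, -1).
t=-6: eigenvector (2, 1, 0).
t=-2: eigenvector (0, 1, 1).
P = [[1, 2, 0], [-1, 1, 1], [-1, 0, 1]], D = diag(6, -6, -2), P⁻¹ = [[1, -2, 2], [0, 1, -1], [1, -2, 3]].
M⁴ = P·diag(1296, 1296, 16)·P⁻¹ = [[1296, 0, 0], [-1280, 3856, -3840], [-1280, 2560, -2544]].
The requested entry is 1296.

1296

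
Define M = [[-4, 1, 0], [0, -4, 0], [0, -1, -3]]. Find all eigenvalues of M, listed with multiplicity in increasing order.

Characteristic polynomial: p(λ) = λ^3 + 11λ^2 + 40λ + 48 = (λ + 3)(λ + 4)^2.
Roots (with multiplicity): -4, -4, -3.

-4, -4, -3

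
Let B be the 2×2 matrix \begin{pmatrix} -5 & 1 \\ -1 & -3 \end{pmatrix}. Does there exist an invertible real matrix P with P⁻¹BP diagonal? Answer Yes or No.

Characteristic polynomial: p(μ) = μ^2 + 8μ + 16 = (μ + 4)^2.
μ = -4 has algebraic multiplicity 2; rank(B + 4I) = 1, so geometric multiplicity = 1.
Geometric multiplicity < algebraic multiplicity, so B is not diagonalizable.

No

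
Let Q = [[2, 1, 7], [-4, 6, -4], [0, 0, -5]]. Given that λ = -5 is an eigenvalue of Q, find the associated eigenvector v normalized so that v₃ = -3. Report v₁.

Q + 5I = [[7, 1, 7], [-4, 11, -4], [0, 0, 0]].
Solving (Q + 5I)v = 0 gives the eigenspace spanned by (3, 0, -3).
With v₃ = -3, v = (3, 0, -3), so v₁ = 3.

3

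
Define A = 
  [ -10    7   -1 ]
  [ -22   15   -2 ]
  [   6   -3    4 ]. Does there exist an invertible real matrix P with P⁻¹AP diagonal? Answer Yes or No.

No

Characteristic polynomial: p(s) = s^3 - 9s^2 + 24s - 16 = (s - 4)^2(s - 1).
s = 4 has algebraic multiplicity 2; rank(A − 4I) = 2, so geometric multiplicity = 1.
Geometric multiplicity < algebraic multiplicity, so A is not diagonalizable.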